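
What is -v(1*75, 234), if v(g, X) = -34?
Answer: 34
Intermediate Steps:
-v(1*75, 234) = -1*(-34) = 34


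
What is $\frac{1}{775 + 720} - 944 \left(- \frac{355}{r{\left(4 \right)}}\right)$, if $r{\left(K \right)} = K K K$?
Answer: $\frac{31312779}{5980} \approx 5236.3$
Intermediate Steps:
$r{\left(K \right)} = K^{3}$ ($r{\left(K \right)} = K^{2} K = K^{3}$)
$\frac{1}{775 + 720} - 944 \left(- \frac{355}{r{\left(4 \right)}}\right) = \frac{1}{775 + 720} - 944 \left(- \frac{355}{4^{3}}\right) = \frac{1}{1495} - 944 \left(- \frac{355}{64}\right) = \frac{1}{1495} - 944 \left(\left(-355\right) \frac{1}{64}\right) = \frac{1}{1495} - - \frac{20945}{4} = \frac{1}{1495} + \frac{20945}{4} = \frac{31312779}{5980}$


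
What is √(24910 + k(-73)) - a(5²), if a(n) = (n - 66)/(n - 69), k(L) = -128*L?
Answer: -41/44 + 3*√3806 ≈ 184.15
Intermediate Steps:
a(n) = (-66 + n)/(-69 + n)
√(24910 + k(-73)) - a(5²) = √(24910 - 128*(-73)) - (-66 + 5²)/(-69 + 5²) = √(24910 + 9344) - (-66 + 25)/(-69 + 25) = √34254 - (-41)/(-44) = 3*√3806 - (-1)*(-41)/44 = 3*√3806 - 1*41/44 = 3*√3806 - 41/44 = -41/44 + 3*√3806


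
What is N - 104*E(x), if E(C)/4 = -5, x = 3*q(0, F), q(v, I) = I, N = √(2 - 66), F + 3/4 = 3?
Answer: 2080 + 8*I ≈ 2080.0 + 8.0*I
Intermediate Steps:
F = 9/4 (F = -¾ + 3 = 9/4 ≈ 2.2500)
N = 8*I (N = √(-64) = 8*I ≈ 8.0*I)
x = 27/4 (x = 3*(9/4) = 27/4 ≈ 6.7500)
E(C) = -20 (E(C) = 4*(-5) = -20)
N - 104*E(x) = 8*I - 104*(-20) = 8*I + 2080 = 2080 + 8*I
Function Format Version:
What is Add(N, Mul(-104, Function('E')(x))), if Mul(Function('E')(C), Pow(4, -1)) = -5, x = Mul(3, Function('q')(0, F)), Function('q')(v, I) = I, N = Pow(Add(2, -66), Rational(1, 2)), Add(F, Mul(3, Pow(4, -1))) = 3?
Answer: Add(2080, Mul(8, I)) ≈ Add(2080.0, Mul(8.0000, I))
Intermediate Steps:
F = Rational(9, 4) (F = Add(Rational(-3, 4), 3) = Rational(9, 4) ≈ 2.2500)
N = Mul(8, I) (N = Pow(-64, Rational(1, 2)) = Mul(8, I) ≈ Mul(8.0000, I))
x = Rational(27, 4) (x = Mul(3, Rational(9, 4)) = Rational(27, 4) ≈ 6.7500)
Function('E')(C) = -20 (Function('E')(C) = Mul(4, -5) = -20)
Add(N, Mul(-104, Function('E')(x))) = Add(Mul(8, I), Mul(-104, -20)) = Add(Mul(8, I), 2080) = Add(2080, Mul(8, I))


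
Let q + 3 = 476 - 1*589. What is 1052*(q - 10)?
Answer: -132552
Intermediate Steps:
q = -116 (q = -3 + (476 - 1*589) = -3 + (476 - 589) = -3 - 113 = -116)
1052*(q - 10) = 1052*(-116 - 10) = 1052*(-126) = -132552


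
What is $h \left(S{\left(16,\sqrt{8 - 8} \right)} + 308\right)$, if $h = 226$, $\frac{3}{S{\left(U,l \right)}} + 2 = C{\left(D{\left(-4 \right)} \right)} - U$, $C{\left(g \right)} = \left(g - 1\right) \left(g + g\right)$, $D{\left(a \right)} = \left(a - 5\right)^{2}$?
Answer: $\frac{150144569}{2157} \approx 69608.0$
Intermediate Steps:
$D{\left(a \right)} = \left(-5 + a\right)^{2}$
$C{\left(g \right)} = 2 g \left(-1 + g\right)$ ($C{\left(g \right)} = \left(-1 + g\right) 2 g = 2 g \left(-1 + g\right)$)
$S{\left(U,l \right)} = \frac{3}{12958 - U}$ ($S{\left(U,l \right)} = \frac{3}{-2 - \left(U - 2 \left(-5 - 4\right)^{2} \left(-1 + \left(-5 - 4\right)^{2}\right)\right)} = \frac{3}{-2 - \left(U - 2 \left(-9\right)^{2} \left(-1 + \left(-9\right)^{2}\right)\right)} = \frac{3}{-2 - \left(U - 162 \left(-1 + 81\right)\right)} = \frac{3}{-2 - \left(-12960 + U\right)} = \frac{3}{12958 - U}$)
$h \left(S{\left(16,\sqrt{8 - 8} \right)} + 308\right) = 226 \left(- \frac{3}{-12958 + 16} + 308\right) = 226 \left(- \frac{3}{-12942} + 308\right) = 226 \left(\left(-3\right) \left(- \frac{1}{12942}\right) + 308\right) = 226 \left(\frac{1}{4314} + 308\right) = 226 \cdot \frac{1328713}{4314} = \frac{150144569}{2157}$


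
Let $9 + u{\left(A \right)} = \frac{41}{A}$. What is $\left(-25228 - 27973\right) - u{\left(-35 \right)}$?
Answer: $- \frac{1861679}{35} \approx -53191.0$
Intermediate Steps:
$u{\left(A \right)} = -9 + \frac{41}{A}$
$\left(-25228 - 27973\right) - u{\left(-35 \right)} = \left(-25228 - 27973\right) - \left(-9 + \frac{41}{-35}\right) = -53201 - \left(-9 + 41 \left(- \frac{1}{35}\right)\right) = -53201 - \left(-9 - \frac{41}{35}\right) = -53201 - - \frac{356}{35} = -53201 + \frac{356}{35} = - \frac{1861679}{35}$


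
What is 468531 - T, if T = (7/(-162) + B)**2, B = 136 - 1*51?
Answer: 12106707395/26244 ≈ 4.6131e+5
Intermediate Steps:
B = 85 (B = 136 - 51 = 85)
T = 189420169/26244 (T = (7/(-162) + 85)**2 = (7*(-1/162) + 85)**2 = (-7/162 + 85)**2 = (13763/162)**2 = 189420169/26244 ≈ 7217.7)
468531 - T = 468531 - 1*189420169/26244 = 468531 - 189420169/26244 = 12106707395/26244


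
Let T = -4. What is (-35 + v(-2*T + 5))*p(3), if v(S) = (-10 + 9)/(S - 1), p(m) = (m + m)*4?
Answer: -842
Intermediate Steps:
p(m) = 8*m (p(m) = (2*m)*4 = 8*m)
v(S) = -1/(-1 + S)
(-35 + v(-2*T + 5))*p(3) = (-35 - 1/(-1 + (-2*(-4) + 5)))*(8*3) = (-35 - 1/(-1 + (8 + 5)))*24 = (-35 - 1/(-1 + 13))*24 = (-35 - 1/12)*24 = -421/12*24 = -842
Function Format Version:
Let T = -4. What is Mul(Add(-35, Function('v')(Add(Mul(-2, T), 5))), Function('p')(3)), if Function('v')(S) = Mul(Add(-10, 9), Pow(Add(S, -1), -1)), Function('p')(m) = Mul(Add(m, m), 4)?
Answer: -842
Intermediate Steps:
Function('p')(m) = Mul(8, m) (Function('p')(m) = Mul(Mul(2, m), 4) = Mul(8, m))
Function('v')(S) = Mul(-1, Pow(Add(-1, S), -1))
Mul(Add(-35, Function('v')(Add(Mul(-2, T), 5))), Function('p')(3)) = Mul(Add(-35, Mul(-1, Pow(Add(-1, Add(Mul(-2, -4), 5)), -1))), Mul(8, 3)) = Mul(Add(-35, Mul(-1, Pow(Add(-1, Add(8, 5)), -1))), 24) = Mul(Add(-35, Mul(-1, Pow(Add(-1, 13), -1))), 24) = Mul(Add(-35, Mul(-1, Pow(12, -1))), 24) = Mul(Add(-35, Mul(-1, Rational(1, 12))), 24) = Mul(Add(-35, Rational(-1, 12)), 24) = Mul(Rational(-421, 12), 24) = -842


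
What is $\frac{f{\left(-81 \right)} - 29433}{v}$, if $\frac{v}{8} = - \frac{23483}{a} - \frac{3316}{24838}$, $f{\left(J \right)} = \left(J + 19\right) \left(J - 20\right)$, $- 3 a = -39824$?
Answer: $\frac{1432472510722}{940934323} \approx 1522.4$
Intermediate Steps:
$a = \frac{39824}{3}$ ($a = \left(- \frac{1}{3}\right) \left(-39824\right) = \frac{39824}{3} \approx 13275.0$)
$f{\left(J \right)} = \left(-20 + J\right) \left(19 + J\right)$ ($f{\left(J \right)} = \left(19 + J\right) \left(-20 + J\right) = \left(-20 + J\right) \left(19 + J\right)$)
$v = - \frac{940934323}{61821782}$ ($v = 8 \left(- \frac{23483}{\frac{39824}{3}} - \frac{3316}{24838}\right) = 8 \left(\left(-23483\right) \frac{3}{39824} - \frac{1658}{12419}\right) = 8 \left(- \frac{70449}{39824} - \frac{1658}{12419}\right) = 8 \left(- \frac{940934323}{494574256}\right) = - \frac{940934323}{61821782} \approx -15.22$)
$\frac{f{\left(-81 \right)} - 29433}{v} = \frac{\left(-380 + \left(-81\right)^{2} - -81\right) - 29433}{- \frac{940934323}{61821782}} = \left(\left(-380 + 6561 + 81\right) - 29433\right) \left(- \frac{61821782}{940934323}\right) = \left(6262 - 29433\right) \left(- \frac{61821782}{940934323}\right) = \left(-23171\right) \left(- \frac{61821782}{940934323}\right) = \frac{1432472510722}{940934323}$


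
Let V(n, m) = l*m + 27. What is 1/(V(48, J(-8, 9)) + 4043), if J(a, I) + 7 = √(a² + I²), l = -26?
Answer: 1063/4495371 + 13*√145/8990742 ≈ 0.00025388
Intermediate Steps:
J(a, I) = -7 + √(I² + a²) (J(a, I) = -7 + √(a² + I²) = -7 + √(I² + a²))
V(n, m) = 27 - 26*m (V(n, m) = -26*m + 27 = 27 - 26*m)
1/(V(48, J(-8, 9)) + 4043) = 1/((27 - 26*(-7 + √(9² + (-8)²))) + 4043) = 1/((27 - 26*(-7 + √(81 + 64))) + 4043) = 1/((27 - 26*(-7 + √145)) + 4043) = 1/((27 + (182 - 26*√145)) + 4043) = 1/((209 - 26*√145) + 4043) = 1/(4252 - 26*√145)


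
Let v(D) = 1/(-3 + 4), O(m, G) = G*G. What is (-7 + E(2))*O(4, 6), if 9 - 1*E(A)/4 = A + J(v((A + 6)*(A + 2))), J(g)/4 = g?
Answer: 180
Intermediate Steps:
O(m, G) = G²
v(D) = 1 (v(D) = 1/1 = 1)
J(g) = 4*g
E(A) = 20 - 4*A (E(A) = 36 - 4*(A + 4*1) = 36 - 4*(A + 4) = 36 - 4*(4 + A) = 36 + (-16 - 4*A) = 20 - 4*A)
(-7 + E(2))*O(4, 6) = (-7 + (20 - 4*2))*6² = (-7 + (20 - 8))*36 = (-7 + 12)*36 = 5*36 = 180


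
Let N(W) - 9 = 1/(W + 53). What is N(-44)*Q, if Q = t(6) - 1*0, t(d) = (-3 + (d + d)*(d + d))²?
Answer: 181138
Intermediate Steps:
t(d) = (-3 + 4*d²)² (t(d) = (-3 + (2*d)*(2*d))² = (-3 + 4*d²)²)
Q = 19881 (Q = (-3 + 4*6²)² - 1*0 = (-3 + 4*36)² + 0 = (-3 + 144)² + 0 = 141² + 0 = 19881 + 0 = 19881)
N(W) = 9 + 1/(53 + W) (N(W) = 9 + 1/(W + 53) = 9 + 1/(53 + W))
N(-44)*Q = ((478 + 9*(-44))/(53 - 44))*19881 = ((478 - 396)/9)*19881 = ((⅑)*82)*19881 = (82/9)*19881 = 181138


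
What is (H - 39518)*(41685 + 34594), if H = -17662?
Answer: -4361633220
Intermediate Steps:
(H - 39518)*(41685 + 34594) = (-17662 - 39518)*(41685 + 34594) = -57180*76279 = -4361633220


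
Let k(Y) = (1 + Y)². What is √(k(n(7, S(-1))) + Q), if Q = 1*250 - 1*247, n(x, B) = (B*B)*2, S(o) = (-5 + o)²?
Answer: 2*√1680913 ≈ 2593.0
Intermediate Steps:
n(x, B) = 2*B² (n(x, B) = B²*2 = 2*B²)
Q = 3 (Q = 250 - 247 = 3)
√(k(n(7, S(-1))) + Q) = √((1 + 2*((-5 - 1)²)²)² + 3) = √((1 + 2*((-6)²)²)² + 3) = √((1 + 2*36²)² + 3) = √((1 + 2*1296)² + 3) = √((1 + 2592)² + 3) = √(2593² + 3) = √(6723649 + 3) = √6723652 = 2*√1680913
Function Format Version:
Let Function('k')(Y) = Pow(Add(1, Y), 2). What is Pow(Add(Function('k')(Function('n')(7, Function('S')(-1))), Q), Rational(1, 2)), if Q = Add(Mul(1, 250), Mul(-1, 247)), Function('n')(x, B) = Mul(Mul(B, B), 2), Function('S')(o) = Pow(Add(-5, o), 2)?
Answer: Mul(2, Pow(1680913, Rational(1, 2))) ≈ 2593.0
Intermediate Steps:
Function('n')(x, B) = Mul(2, Pow(B, 2)) (Function('n')(x, B) = Mul(Pow(B, 2), 2) = Mul(2, Pow(B, 2)))
Q = 3 (Q = Add(250, -247) = 3)
Pow(Add(Function('k')(Function('n')(7, Function('S')(-1))), Q), Rational(1, 2)) = Pow(Add(Pow(Add(1, Mul(2, Pow(Pow(Add(-5, -1), 2), 2))), 2), 3), Rational(1, 2)) = Pow(Add(Pow(Add(1, Mul(2, Pow(Pow(-6, 2), 2))), 2), 3), Rational(1, 2)) = Pow(Add(Pow(Add(1, Mul(2, Pow(36, 2))), 2), 3), Rational(1, 2)) = Pow(Add(Pow(Add(1, Mul(2, 1296)), 2), 3), Rational(1, 2)) = Pow(Add(Pow(Add(1, 2592), 2), 3), Rational(1, 2)) = Pow(Add(Pow(2593, 2), 3), Rational(1, 2)) = Pow(Add(6723649, 3), Rational(1, 2)) = Pow(6723652, Rational(1, 2)) = Mul(2, Pow(1680913, Rational(1, 2)))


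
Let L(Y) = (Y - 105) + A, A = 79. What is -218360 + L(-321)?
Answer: -218707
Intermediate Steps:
L(Y) = -26 + Y (L(Y) = (Y - 105) + 79 = (-105 + Y) + 79 = -26 + Y)
-218360 + L(-321) = -218360 + (-26 - 321) = -218360 - 347 = -218707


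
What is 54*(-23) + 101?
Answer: -1141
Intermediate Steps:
54*(-23) + 101 = -1242 + 101 = -1141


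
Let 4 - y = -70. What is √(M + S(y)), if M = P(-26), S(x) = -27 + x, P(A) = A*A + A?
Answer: √697 ≈ 26.401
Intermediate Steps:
y = 74 (y = 4 - 1*(-70) = 4 + 70 = 74)
P(A) = A + A² (P(A) = A² + A = A + A²)
M = 650 (M = -26*(1 - 26) = -26*(-25) = 650)
√(M + S(y)) = √(650 + (-27 + 74)) = √(650 + 47) = √697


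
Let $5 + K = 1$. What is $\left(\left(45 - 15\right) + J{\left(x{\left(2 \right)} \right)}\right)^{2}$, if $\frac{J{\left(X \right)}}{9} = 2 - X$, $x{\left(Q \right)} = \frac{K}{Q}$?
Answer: $4356$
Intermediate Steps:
$K = -4$ ($K = -5 + 1 = -4$)
$x{\left(Q \right)} = - \frac{4}{Q}$
$J{\left(X \right)} = 18 - 9 X$ ($J{\left(X \right)} = 9 \left(2 - X\right) = 18 - 9 X$)
$\left(\left(45 - 15\right) + J{\left(x{\left(2 \right)} \right)}\right)^{2} = \left(\left(45 - 15\right) + \left(18 - 9 \left(- \frac{4}{2}\right)\right)\right)^{2} = \left(30 + \left(18 - 9 \left(\left(-4\right) \frac{1}{2}\right)\right)\right)^{2} = \left(30 + \left(18 - -18\right)\right)^{2} = \left(30 + \left(18 + 18\right)\right)^{2} = \left(30 + 36\right)^{2} = 66^{2} = 4356$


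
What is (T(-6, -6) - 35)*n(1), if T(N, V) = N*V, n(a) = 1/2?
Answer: ½ ≈ 0.50000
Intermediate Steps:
n(a) = ½
(T(-6, -6) - 35)*n(1) = (-6*(-6) - 35)*(½) = (36 - 35)*(½) = 1*(½) = ½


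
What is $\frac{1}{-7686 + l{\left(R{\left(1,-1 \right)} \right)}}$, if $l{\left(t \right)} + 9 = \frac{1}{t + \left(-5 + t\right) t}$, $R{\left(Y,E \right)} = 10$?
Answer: $- \frac{60}{461699} \approx -0.00012995$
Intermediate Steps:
$l{\left(t \right)} = -9 + \frac{1}{t + t \left(-5 + t\right)}$ ($l{\left(t \right)} = -9 + \frac{1}{t + \left(-5 + t\right) t} = -9 + \frac{1}{t + t \left(-5 + t\right)}$)
$\frac{1}{-7686 + l{\left(R{\left(1,-1 \right)} \right)}} = \frac{1}{-7686 + \frac{1 - 9 \cdot 10^{2} + 36 \cdot 10}{10 \left(-4 + 10\right)}} = \frac{1}{-7686 + \frac{1 - 900 + 360}{10 \cdot 6}} = \frac{1}{-7686 + \frac{1}{10} \cdot \frac{1}{6} \left(1 - 900 + 360\right)} = \frac{1}{-7686 + \frac{1}{10} \cdot \frac{1}{6} \left(-539\right)} = \frac{1}{-7686 - \frac{539}{60}} = \frac{1}{- \frac{461699}{60}} = - \frac{60}{461699}$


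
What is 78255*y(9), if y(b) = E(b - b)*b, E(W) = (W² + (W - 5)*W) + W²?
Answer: 0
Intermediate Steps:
E(W) = 2*W² + W*(-5 + W) (E(W) = (W² + (-5 + W)*W) + W² = (W² + W*(-5 + W)) + W² = 2*W² + W*(-5 + W))
y(b) = 0 (y(b) = ((b - b)*(-5 + 3*(b - b)))*b = (0*(-5 + 3*0))*b = (0*(-5 + 0))*b = (0*(-5))*b = 0*b = 0)
78255*y(9) = 78255*0 = 0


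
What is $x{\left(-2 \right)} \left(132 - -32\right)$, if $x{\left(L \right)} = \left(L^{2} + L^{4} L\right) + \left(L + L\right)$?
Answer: $-5248$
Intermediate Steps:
$x{\left(L \right)} = L^{2} + L^{5} + 2 L$ ($x{\left(L \right)} = \left(L^{2} + L^{5}\right) + 2 L = L^{2} + L^{5} + 2 L$)
$x{\left(-2 \right)} \left(132 - -32\right) = - 2 \left(2 - 2 + \left(-2\right)^{4}\right) \left(132 - -32\right) = - 2 \left(2 - 2 + 16\right) \left(132 + 32\right) = \left(-2\right) 16 \cdot 164 = \left(-32\right) 164 = -5248$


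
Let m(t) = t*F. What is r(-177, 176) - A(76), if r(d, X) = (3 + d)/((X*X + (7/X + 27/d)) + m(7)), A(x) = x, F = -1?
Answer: -24441957116/321580925 ≈ -76.006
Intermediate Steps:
m(t) = -t (m(t) = t*(-1) = -t)
r(d, X) = (3 + d)/(-7 + X² + 7/X + 27/d) (r(d, X) = (3 + d)/((X*X + (7/X + 27/d)) - 1*7) = (3 + d)/((X² + (7/X + 27/d)) - 7) = (3 + d)/((X² + 7/X + 27/d) - 7) = (3 + d)/(-7 + X² + 7/X + 27/d))
r(-177, 176) - A(76) = 176*(-177)*(3 - 177)/(7*(-177) + 27*176 - 177*176³ - 7*176*(-177)) - 1*76 = 176*(-177)*(-174)/(-1239 + 4752 - 177*5451776 + 218064) - 76 = 176*(-177)*(-174)/(-1239 + 4752 - 964964352 + 218064) - 76 = 176*(-177)*(-174)/(-964742775) - 76 = 176*(-177)*(-1/964742775)*(-174) - 76 = -1806816/321580925 - 76 = -24441957116/321580925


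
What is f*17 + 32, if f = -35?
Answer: -563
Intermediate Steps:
f*17 + 32 = -35*17 + 32 = -595 + 32 = -563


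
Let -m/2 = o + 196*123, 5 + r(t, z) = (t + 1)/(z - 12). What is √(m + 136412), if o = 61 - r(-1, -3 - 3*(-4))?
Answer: 32*√86 ≈ 296.76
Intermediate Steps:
r(t, z) = -5 + (1 + t)/(-12 + z) (r(t, z) = -5 + (t + 1)/(z - 12) = -5 + (1 + t)/(-12 + z))
o = 66 (o = 61 - (61 - 1 - 5*(-3 - 3*(-4)))/(-12 + (-3 - 3*(-4))) = 61 - (61 - 1 - 5*(-3 + 12))/(-12 + (-3 + 12)) = 61 - (61 - 1 - 5*9)/(-12 + 9) = 61 - (61 - 1 - 45)/(-3) = 61 - (-1)*15/3 = 61 - 1*(-5) = 61 + 5 = 66)
m = -48348 (m = -2*(66 + 196*123) = -2*(66 + 24108) = -2*24174 = -48348)
√(m + 136412) = √(-48348 + 136412) = √88064 = 32*√86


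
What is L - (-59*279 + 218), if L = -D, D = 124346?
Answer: -108103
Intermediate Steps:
L = -124346 (L = -1*124346 = -124346)
L - (-59*279 + 218) = -124346 - (-59*279 + 218) = -124346 - (-16461 + 218) = -124346 - 1*(-16243) = -124346 + 16243 = -108103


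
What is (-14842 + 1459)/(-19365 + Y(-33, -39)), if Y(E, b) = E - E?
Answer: 4461/6455 ≈ 0.69109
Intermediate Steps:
Y(E, b) = 0
(-14842 + 1459)/(-19365 + Y(-33, -39)) = (-14842 + 1459)/(-19365 + 0) = -13383/(-19365) = -13383*(-1/19365) = 4461/6455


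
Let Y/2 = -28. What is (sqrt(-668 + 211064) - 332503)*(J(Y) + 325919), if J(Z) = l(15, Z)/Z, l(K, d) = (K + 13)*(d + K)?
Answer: -216751723137/2 + 651879*sqrt(52599) ≈ -1.0823e+11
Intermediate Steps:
Y = -56 (Y = 2*(-28) = -56)
l(K, d) = (13 + K)*(K + d)
J(Z) = (420 + 28*Z)/Z (J(Z) = (15**2 + 13*15 + 13*Z + 15*Z)/Z = (225 + 195 + 13*Z + 15*Z)/Z = (420 + 28*Z)/Z)
(sqrt(-668 + 211064) - 332503)*(J(Y) + 325919) = (sqrt(-668 + 211064) - 332503)*((28 + 420/(-56)) + 325919) = (sqrt(210396) - 332503)*((28 + 420*(-1/56)) + 325919) = (2*sqrt(52599) - 332503)*((28 - 15/2) + 325919) = (-332503 + 2*sqrt(52599))*(41/2 + 325919) = (-332503 + 2*sqrt(52599))*(651879/2) = -216751723137/2 + 651879*sqrt(52599)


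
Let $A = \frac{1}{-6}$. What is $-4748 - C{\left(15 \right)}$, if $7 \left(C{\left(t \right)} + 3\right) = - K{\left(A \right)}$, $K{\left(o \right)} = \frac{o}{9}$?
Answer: $- \frac{1793611}{378} \approx -4745.0$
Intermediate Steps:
$A = - \frac{1}{6} \approx -0.16667$
$K{\left(o \right)} = \frac{o}{9}$ ($K{\left(o \right)} = o \frac{1}{9} = \frac{o}{9}$)
$C{\left(t \right)} = - \frac{1133}{378}$ ($C{\left(t \right)} = -3 + \frac{\left(-1\right) \frac{1}{9} \left(- \frac{1}{6}\right)}{7} = -3 + \frac{\left(-1\right) \left(- \frac{1}{54}\right)}{7} = -3 + \frac{1}{7} \cdot \frac{1}{54} = -3 + \frac{1}{378} = - \frac{1133}{378}$)
$-4748 - C{\left(15 \right)} = -4748 - - \frac{1133}{378} = -4748 + \frac{1133}{378} = - \frac{1793611}{378}$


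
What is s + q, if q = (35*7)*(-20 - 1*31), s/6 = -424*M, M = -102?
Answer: 246993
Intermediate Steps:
s = 259488 (s = 6*(-424*(-102)) = 6*43248 = 259488)
q = -12495 (q = 245*(-20 - 31) = 245*(-51) = -12495)
s + q = 259488 - 12495 = 246993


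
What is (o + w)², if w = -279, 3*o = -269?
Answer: 1223236/9 ≈ 1.3592e+5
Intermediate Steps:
o = -269/3 (o = (⅓)*(-269) = -269/3 ≈ -89.667)
(o + w)² = (-269/3 - 279)² = (-1106/3)² = 1223236/9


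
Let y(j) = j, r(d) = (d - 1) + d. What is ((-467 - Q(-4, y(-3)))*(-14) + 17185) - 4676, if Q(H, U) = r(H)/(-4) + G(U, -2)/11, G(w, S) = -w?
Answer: 419811/22 ≈ 19082.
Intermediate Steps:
r(d) = -1 + 2*d (r(d) = (-1 + d) + d = -1 + 2*d)
Q(H, U) = ¼ - H/2 - U/11 (Q(H, U) = (-1 + 2*H)/(-4) - U/11 = (-1 + 2*H)*(-¼) - U*(1/11) = (¼ - H/2) - U/11 = ¼ - H/2 - U/11)
((-467 - Q(-4, y(-3)))*(-14) + 17185) - 4676 = ((-467 - (¼ - ½*(-4) - 1/11*(-3)))*(-14) + 17185) - 4676 = ((-467 - (¼ + 2 + 3/11))*(-14) + 17185) - 4676 = ((-467 - 1*111/44)*(-14) + 17185) - 4676 = ((-467 - 111/44)*(-14) + 17185) - 4676 = (-20659/44*(-14) + 17185) - 4676 = (144613/22 + 17185) - 4676 = 522683/22 - 4676 = 419811/22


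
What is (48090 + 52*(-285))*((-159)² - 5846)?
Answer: 646602450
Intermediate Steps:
(48090 + 52*(-285))*((-159)² - 5846) = (48090 - 14820)*(25281 - 5846) = 33270*19435 = 646602450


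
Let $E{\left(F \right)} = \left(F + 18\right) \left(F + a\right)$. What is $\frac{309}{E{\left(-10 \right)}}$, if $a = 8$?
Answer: $- \frac{309}{16} \approx -19.313$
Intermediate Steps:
$E{\left(F \right)} = \left(8 + F\right) \left(18 + F\right)$ ($E{\left(F \right)} = \left(F + 18\right) \left(F + 8\right) = \left(18 + F\right) \left(8 + F\right) = \left(8 + F\right) \left(18 + F\right)$)
$\frac{309}{E{\left(-10 \right)}} = \frac{309}{144 + \left(-10\right)^{2} + 26 \left(-10\right)} = \frac{309}{144 + 100 - 260} = \frac{309}{-16} = 309 \left(- \frac{1}{16}\right) = - \frac{309}{16}$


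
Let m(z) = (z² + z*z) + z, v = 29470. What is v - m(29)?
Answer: 27759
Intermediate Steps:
m(z) = z + 2*z² (m(z) = (z² + z²) + z = 2*z² + z = z + 2*z²)
v - m(29) = 29470 - 29*(1 + 2*29) = 29470 - 29*(1 + 58) = 29470 - 29*59 = 29470 - 1*1711 = 29470 - 1711 = 27759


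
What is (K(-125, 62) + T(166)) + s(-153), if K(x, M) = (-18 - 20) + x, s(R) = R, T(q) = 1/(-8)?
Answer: -2529/8 ≈ -316.13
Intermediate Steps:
T(q) = -⅛
K(x, M) = -38 + x
(K(-125, 62) + T(166)) + s(-153) = ((-38 - 125) - ⅛) - 153 = (-163 - ⅛) - 153 = -1305/8 - 153 = -2529/8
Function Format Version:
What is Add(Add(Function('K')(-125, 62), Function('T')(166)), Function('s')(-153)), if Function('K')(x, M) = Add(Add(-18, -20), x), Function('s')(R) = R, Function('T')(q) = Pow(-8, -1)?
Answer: Rational(-2529, 8) ≈ -316.13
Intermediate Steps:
Function('T')(q) = Rational(-1, 8)
Function('K')(x, M) = Add(-38, x)
Add(Add(Function('K')(-125, 62), Function('T')(166)), Function('s')(-153)) = Add(Add(Add(-38, -125), Rational(-1, 8)), -153) = Add(Add(-163, Rational(-1, 8)), -153) = Add(Rational(-1305, 8), -153) = Rational(-2529, 8)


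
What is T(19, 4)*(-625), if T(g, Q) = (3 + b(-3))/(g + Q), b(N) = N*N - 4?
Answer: -5000/23 ≈ -217.39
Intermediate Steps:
b(N) = -4 + N² (b(N) = N² - 4 = -4 + N²)
T(g, Q) = 8/(Q + g) (T(g, Q) = (3 + (-4 + (-3)²))/(g + Q) = (3 + (-4 + 9))/(Q + g) = (3 + 5)/(Q + g) = 8/(Q + g))
T(19, 4)*(-625) = (8/(4 + 19))*(-625) = (8/23)*(-625) = -5000/23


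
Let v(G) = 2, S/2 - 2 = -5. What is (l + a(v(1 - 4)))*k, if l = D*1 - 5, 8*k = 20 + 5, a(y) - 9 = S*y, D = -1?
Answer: -225/8 ≈ -28.125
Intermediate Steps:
S = -6 (S = 4 + 2*(-5) = 4 - 10 = -6)
a(y) = 9 - 6*y
k = 25/8 (k = (20 + 5)/8 = (⅛)*25 = 25/8 ≈ 3.1250)
l = -6 (l = -1*1 - 5 = -1 - 5 = -6)
(l + a(v(1 - 4)))*k = (-6 + (9 - 6*2))*(25/8) = (-6 + (9 - 12))*(25/8) = (-6 - 3)*(25/8) = -9*25/8 = -225/8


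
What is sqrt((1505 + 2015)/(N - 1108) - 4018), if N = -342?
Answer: I*sqrt(84529490)/145 ≈ 63.407*I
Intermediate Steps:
sqrt((1505 + 2015)/(N - 1108) - 4018) = sqrt((1505 + 2015)/(-342 - 1108) - 4018) = sqrt(3520/(-1450) - 4018) = sqrt(3520*(-1/1450) - 4018) = sqrt(-352/145 - 4018) = sqrt(-582962/145) = I*sqrt(84529490)/145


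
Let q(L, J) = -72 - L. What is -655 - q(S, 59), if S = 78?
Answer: -505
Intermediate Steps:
-655 - q(S, 59) = -655 - (-72 - 1*78) = -655 - (-72 - 78) = -655 - 1*(-150) = -655 + 150 = -505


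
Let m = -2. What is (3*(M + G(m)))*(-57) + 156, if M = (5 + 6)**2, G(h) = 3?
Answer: -21048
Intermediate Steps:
M = 121 (M = 11**2 = 121)
(3*(M + G(m)))*(-57) + 156 = (3*(121 + 3))*(-57) + 156 = (3*124)*(-57) + 156 = 372*(-57) + 156 = -21204 + 156 = -21048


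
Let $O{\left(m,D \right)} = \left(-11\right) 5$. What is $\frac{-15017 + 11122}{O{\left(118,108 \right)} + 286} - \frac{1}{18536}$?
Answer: $- \frac{10313993}{611688} \approx -16.862$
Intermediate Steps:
$O{\left(m,D \right)} = -55$
$\frac{-15017 + 11122}{O{\left(118,108 \right)} + 286} - \frac{1}{18536} = \frac{-15017 + 11122}{-55 + 286} - \frac{1}{18536} = - \frac{3895}{231} - \frac{1}{18536} = - \frac{10313993}{611688}$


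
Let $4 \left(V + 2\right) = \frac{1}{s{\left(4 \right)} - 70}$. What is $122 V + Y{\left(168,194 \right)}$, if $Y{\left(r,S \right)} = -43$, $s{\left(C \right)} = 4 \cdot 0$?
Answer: $- \frac{40241}{140} \approx -287.44$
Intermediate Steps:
$s{\left(C \right)} = 0$
$V = - \frac{561}{280}$ ($V = -2 + \frac{1}{4 \left(0 - 70\right)} = -2 + \frac{1}{4 \left(-70\right)} = -2 + \frac{1}{4} \left(- \frac{1}{70}\right) = -2 - \frac{1}{280} = - \frac{561}{280} \approx -2.0036$)
$122 V + Y{\left(168,194 \right)} = 122 \left(- \frac{561}{280}\right) - 43 = - \frac{34221}{140} - 43 = - \frac{40241}{140}$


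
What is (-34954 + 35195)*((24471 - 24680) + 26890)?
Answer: 6430121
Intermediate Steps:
(-34954 + 35195)*((24471 - 24680) + 26890) = 241*(-209 + 26890) = 241*26681 = 6430121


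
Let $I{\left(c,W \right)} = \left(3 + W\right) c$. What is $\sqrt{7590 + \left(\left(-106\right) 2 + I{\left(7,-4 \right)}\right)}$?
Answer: $9 \sqrt{91} \approx 85.854$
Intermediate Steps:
$I{\left(c,W \right)} = c \left(3 + W\right)$
$\sqrt{7590 + \left(\left(-106\right) 2 + I{\left(7,-4 \right)}\right)} = \sqrt{7590 + \left(\left(-106\right) 2 + 7 \left(3 - 4\right)\right)} = \sqrt{7590 + \left(-212 + 7 \left(-1\right)\right)} = \sqrt{7590 - 219} = \sqrt{7371} = 9 \sqrt{91}$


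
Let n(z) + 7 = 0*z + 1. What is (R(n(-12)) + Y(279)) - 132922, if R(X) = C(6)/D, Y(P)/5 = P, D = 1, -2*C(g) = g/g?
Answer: -263055/2 ≈ -1.3153e+5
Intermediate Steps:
C(g) = -½ (C(g) = -g/(2*g) = -½*1 = -½)
Y(P) = 5*P
n(z) = -6 (n(z) = -7 + (0*z + 1) = -7 + (0 + 1) = -7 + 1 = -6)
R(X) = -½ (R(X) = -½/1 = -½*1 = -½)
(R(n(-12)) + Y(279)) - 132922 = (-½ + 5*279) - 132922 = (-½ + 1395) - 132922 = 2789/2 - 132922 = -263055/2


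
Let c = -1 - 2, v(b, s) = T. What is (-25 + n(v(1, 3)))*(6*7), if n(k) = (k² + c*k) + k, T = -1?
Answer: -924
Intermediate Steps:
v(b, s) = -1
c = -3
n(k) = k² - 2*k (n(k) = (k² - 3*k) + k = k² - 2*k)
(-25 + n(v(1, 3)))*(6*7) = (-25 - (-2 - 1))*(6*7) = (-25 - 1*(-3))*42 = (-25 + 3)*42 = -22*42 = -924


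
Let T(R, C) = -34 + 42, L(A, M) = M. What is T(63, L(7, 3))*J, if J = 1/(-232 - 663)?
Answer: -8/895 ≈ -0.0089386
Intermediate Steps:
T(R, C) = 8
J = -1/895 (J = 1/(-895) = -1/895 ≈ -0.0011173)
T(63, L(7, 3))*J = 8*(-1/895) = -8/895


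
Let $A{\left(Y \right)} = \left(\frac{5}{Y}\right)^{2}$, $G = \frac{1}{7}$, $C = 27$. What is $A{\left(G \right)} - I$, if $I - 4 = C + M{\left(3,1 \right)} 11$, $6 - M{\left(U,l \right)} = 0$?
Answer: $1128$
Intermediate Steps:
$M{\left(U,l \right)} = 6$ ($M{\left(U,l \right)} = 6 - 0 = 6 + 0 = 6$)
$G = \frac{1}{7} \approx 0.14286$
$I = 97$ ($I = 4 + \left(27 + 6 \cdot 11\right) = 4 + \left(27 + 66\right) = 4 + 93 = 97$)
$A{\left(Y \right)} = \frac{25}{Y^{2}}$
$A{\left(G \right)} - I = 25 \frac{1}{(\frac{1}{7})^{2}} - 97 = 25 \cdot 49 - 97 = 1225 - 97 = 1128$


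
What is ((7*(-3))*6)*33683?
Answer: -4244058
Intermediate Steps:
((7*(-3))*6)*33683 = -21*6*33683 = -126*33683 = -4244058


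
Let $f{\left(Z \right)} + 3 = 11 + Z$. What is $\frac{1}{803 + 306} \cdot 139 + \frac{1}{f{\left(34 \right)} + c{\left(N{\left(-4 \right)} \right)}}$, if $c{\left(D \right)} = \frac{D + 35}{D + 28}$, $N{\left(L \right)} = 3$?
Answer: $\frac{220639}{1486060} \approx 0.14847$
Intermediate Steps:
$f{\left(Z \right)} = 8 + Z$ ($f{\left(Z \right)} = -3 + \left(11 + Z\right) = 8 + Z$)
$c{\left(D \right)} = \frac{35 + D}{28 + D}$
$\frac{1}{803 + 306} \cdot 139 + \frac{1}{f{\left(34 \right)} + c{\left(N{\left(-4 \right)} \right)}} = \frac{1}{803 + 306} \cdot 139 + \frac{1}{\left(8 + 34\right) + \frac{35 + 3}{28 + 3}} = \frac{1}{1109} \cdot 139 + \frac{1}{42 + \frac{1}{31} \cdot 38} = \frac{139}{1109} + \frac{1}{42 + \frac{38}{31}} = \frac{139}{1109} + \frac{1}{\frac{1340}{31}} = \frac{139}{1109} + \frac{31}{1340} = \frac{220639}{1486060}$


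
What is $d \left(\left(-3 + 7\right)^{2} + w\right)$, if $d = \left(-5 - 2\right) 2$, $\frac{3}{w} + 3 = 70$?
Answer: $- \frac{15050}{67} \approx -224.63$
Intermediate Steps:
$w = \frac{3}{67}$ ($w = \frac{3}{-3 + 70} = \frac{3}{67} \approx 0.044776$)
$d = -14$ ($d = \left(-7\right) 2 = -14$)
$d \left(\left(-3 + 7\right)^{2} + w\right) = - 14 \left(\left(-3 + 7\right)^{2} + \frac{3}{67}\right) = - 14 \left(4^{2} + \frac{3}{67}\right) = - 14 \left(16 + \frac{3}{67}\right) = \left(-14\right) \frac{1075}{67} = - \frac{15050}{67}$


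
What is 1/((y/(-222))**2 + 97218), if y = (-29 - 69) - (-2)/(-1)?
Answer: 12321/1197825478 ≈ 1.0286e-5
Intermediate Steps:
y = -100 (y = -98 - (-2)*(-1) = -98 - 1*2 = -98 - 2 = -100)
1/((y/(-222))**2 + 97218) = 1/((-100/(-222))**2 + 97218) = 1/((-100*(-1/222))**2 + 97218) = 1/((50/111)**2 + 97218) = 1/(2500/12321 + 97218) = 1/(1197825478/12321) = 12321/1197825478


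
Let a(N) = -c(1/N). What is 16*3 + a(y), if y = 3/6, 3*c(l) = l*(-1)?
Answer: 146/3 ≈ 48.667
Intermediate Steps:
c(l) = -l/3 (c(l) = (l*(-1))/3 = (-l)/3 = -l/3)
y = ½ (y = 3*(⅙) = ½ ≈ 0.50000)
a(N) = 1/(3*N) (a(N) = -(-1)/(3*N) = 1/(3*N))
16*3 + a(y) = 16*3 + 1/(3*(½)) = 48 + (⅓)*2 = 48 + ⅔ = 146/3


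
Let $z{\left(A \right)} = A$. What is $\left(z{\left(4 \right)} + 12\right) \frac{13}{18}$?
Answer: $\frac{104}{9} \approx 11.556$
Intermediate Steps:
$\left(z{\left(4 \right)} + 12\right) \frac{13}{18} = \left(4 + 12\right) \frac{13}{18} = 16 \cdot 13 \cdot \frac{1}{18} = 16 \cdot \frac{13}{18} = \frac{104}{9}$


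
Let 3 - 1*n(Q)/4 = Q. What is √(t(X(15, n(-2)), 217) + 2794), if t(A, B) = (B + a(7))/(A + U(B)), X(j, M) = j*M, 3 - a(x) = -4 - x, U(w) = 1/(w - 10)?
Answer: 29*√12815845471/62101 ≈ 52.866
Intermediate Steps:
n(Q) = 12 - 4*Q
U(w) = 1/(-10 + w)
a(x) = 7 + x (a(x) = 3 - (-4 - x) = 3 + (4 + x) = 7 + x)
X(j, M) = M*j
t(A, B) = (14 + B)/(A + 1/(-10 + B)) (t(A, B) = (B + (7 + 7))/(A + 1/(-10 + B)) = (B + 14)/(A + 1/(-10 + B)) = (14 + B)/(A + 1/(-10 + B)))
√(t(X(15, n(-2)), 217) + 2794) = √((-10 + 217)*(14 + 217)/(1 + ((12 - 4*(-2))*15)*(-10 + 217)) + 2794) = √(207*231/(1 + ((12 + 8)*15)*207) + 2794) = √(207*231/(1 + (20*15)*207) + 2794) = √(207*231/(1 + 300*207) + 2794) = √(207*231/(1 + 62100) + 2794) = √(207*231/62101 + 2794) = √((1/62101)*207*231 + 2794) = √(47817/62101 + 2794) = √(173558011/62101) = 29*√12815845471/62101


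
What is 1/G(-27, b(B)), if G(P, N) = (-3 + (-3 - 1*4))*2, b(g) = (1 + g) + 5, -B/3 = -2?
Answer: -1/20 ≈ -0.050000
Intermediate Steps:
B = 6 (B = -3*(-2) = 6)
b(g) = 6 + g
G(P, N) = -20 (G(P, N) = (-3 + (-3 - 4))*2 = (-3 - 7)*2 = -10*2 = -20)
1/G(-27, b(B)) = 1/(-20) = -1/20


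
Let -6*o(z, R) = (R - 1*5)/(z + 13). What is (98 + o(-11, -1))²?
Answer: 38809/4 ≈ 9702.3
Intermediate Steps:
o(z, R) = -(-5 + R)/(6*(13 + z)) (o(z, R) = -(R - 1*5)/(6*(z + 13)) = -(R - 5)/(6*(13 + z)) = -(-5 + R)/(6*(13 + z)))
(98 + o(-11, -1))² = (98 + (5 - 1*(-1))/(6*(13 - 11)))² = (98 + (⅙)*(5 + 1)/2)² = (98 + (⅙)*(½)*6)² = (98 + ½)² = (197/2)² = 38809/4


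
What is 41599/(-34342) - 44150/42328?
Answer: -74477313/33037004 ≈ -2.2544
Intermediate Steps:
41599/(-34342) - 44150/42328 = 41599*(-1/34342) - 44150*1/42328 = -41599/34342 - 22075/21164 = -74477313/33037004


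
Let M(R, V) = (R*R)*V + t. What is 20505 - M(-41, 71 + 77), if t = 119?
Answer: -228402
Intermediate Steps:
M(R, V) = 119 + V*R² (M(R, V) = (R*R)*V + 119 = R²*V + 119 = V*R² + 119 = 119 + V*R²)
20505 - M(-41, 71 + 77) = 20505 - (119 + (71 + 77)*(-41)²) = 20505 - (119 + 148*1681) = 20505 - (119 + 248788) = 20505 - 1*248907 = 20505 - 248907 = -228402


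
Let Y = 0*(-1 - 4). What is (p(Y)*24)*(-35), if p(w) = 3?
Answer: -2520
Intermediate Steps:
Y = 0 (Y = 0*(-5) = 0)
(p(Y)*24)*(-35) = (3*24)*(-35) = 72*(-35) = -2520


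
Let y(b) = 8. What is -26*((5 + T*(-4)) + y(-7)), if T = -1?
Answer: -442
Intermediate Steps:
-26*((5 + T*(-4)) + y(-7)) = -26*((5 - 1*(-4)) + 8) = -26*((5 + 4) + 8) = -26*(9 + 8) = -26*17 = -442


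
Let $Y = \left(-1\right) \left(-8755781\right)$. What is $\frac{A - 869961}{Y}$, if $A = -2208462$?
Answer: $- \frac{3078423}{8755781} \approx -0.35159$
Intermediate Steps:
$Y = 8755781$
$\frac{A - 869961}{Y} = \frac{-2208462 - 869961}{8755781} = \left(-3078423\right) \frac{1}{8755781} = - \frac{3078423}{8755781}$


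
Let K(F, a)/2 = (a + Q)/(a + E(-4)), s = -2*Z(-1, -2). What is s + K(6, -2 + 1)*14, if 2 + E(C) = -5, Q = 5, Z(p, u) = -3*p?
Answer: -20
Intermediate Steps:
E(C) = -7 (E(C) = -2 - 5 = -7)
s = -6 (s = -(-6)*(-1) = -2*3 = -6)
K(F, a) = 2*(5 + a)/(-7 + a) (K(F, a) = 2*((a + 5)/(a - 7)) = 2*((5 + a)/(-7 + a)) = 2*(5 + a)/(-7 + a))
s + K(6, -2 + 1)*14 = -6 + (2*(5 + (-2 + 1))/(-7 + (-2 + 1)))*14 = -6 + (2*(5 - 1)/(-7 - 1))*14 = -6 + (2*4/(-8))*14 = -6 + (2*(-⅛)*4)*14 = -6 - 1*14 = -6 - 14 = -20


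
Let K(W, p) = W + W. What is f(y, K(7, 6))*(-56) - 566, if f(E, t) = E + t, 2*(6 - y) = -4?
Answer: -1798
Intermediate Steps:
K(W, p) = 2*W
y = 8 (y = 6 - ½*(-4) = 6 + 2 = 8)
f(y, K(7, 6))*(-56) - 566 = (8 + 2*7)*(-56) - 566 = (8 + 14)*(-56) - 566 = 22*(-56) - 566 = -1232 - 566 = -1798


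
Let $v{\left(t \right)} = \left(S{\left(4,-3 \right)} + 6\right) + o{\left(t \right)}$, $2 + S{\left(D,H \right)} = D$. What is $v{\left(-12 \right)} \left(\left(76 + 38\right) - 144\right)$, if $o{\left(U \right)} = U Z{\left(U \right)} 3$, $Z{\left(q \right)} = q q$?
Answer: $155280$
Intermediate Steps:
$S{\left(D,H \right)} = -2 + D$
$Z{\left(q \right)} = q^{2}$
$o{\left(U \right)} = 3 U^{3}$ ($o{\left(U \right)} = U U^{2} \cdot 3 = U^{3} \cdot 3 = 3 U^{3}$)
$v{\left(t \right)} = 8 + 3 t^{3}$ ($v{\left(t \right)} = \left(\left(-2 + 4\right) + 6\right) + 3 t^{3} = \left(2 + 6\right) + 3 t^{3} = 8 + 3 t^{3}$)
$v{\left(-12 \right)} \left(\left(76 + 38\right) - 144\right) = \left(8 + 3 \left(-12\right)^{3}\right) \left(\left(76 + 38\right) - 144\right) = \left(8 + 3 \left(-1728\right)\right) \left(114 - 144\right) = \left(8 - 5184\right) \left(-30\right) = \left(-5176\right) \left(-30\right) = 155280$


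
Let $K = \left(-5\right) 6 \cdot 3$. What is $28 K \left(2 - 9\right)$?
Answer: $17640$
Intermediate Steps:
$K = -90$ ($K = \left(-30\right) 3 = -90$)
$28 K \left(2 - 9\right) = 28 \left(-90\right) \left(2 - 9\right) = - 2520 \left(2 - 9\right) = \left(-2520\right) \left(-7\right) = 17640$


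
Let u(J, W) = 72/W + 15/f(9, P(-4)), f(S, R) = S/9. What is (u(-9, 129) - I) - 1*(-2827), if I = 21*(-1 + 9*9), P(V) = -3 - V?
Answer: 49990/43 ≈ 1162.6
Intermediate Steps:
f(S, R) = S/9 (f(S, R) = S*(1/9) = S/9)
I = 1680 (I = 21*(-1 + 81) = 21*80 = 1680)
u(J, W) = 15 + 72/W (u(J, W) = 72/W + 15/(((1/9)*9)) = 72/W + 15/1 = 72/W + 15*1 = 72/W + 15 = 15 + 72/W)
(u(-9, 129) - I) - 1*(-2827) = ((15 + 72/129) - 1*1680) - 1*(-2827) = ((15 + 72*(1/129)) - 1680) + 2827 = ((15 + 24/43) - 1680) + 2827 = (669/43 - 1680) + 2827 = -71571/43 + 2827 = 49990/43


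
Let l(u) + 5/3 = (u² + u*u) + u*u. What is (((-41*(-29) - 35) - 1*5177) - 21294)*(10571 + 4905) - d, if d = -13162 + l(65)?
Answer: -1175416210/3 ≈ -3.9181e+8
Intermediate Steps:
l(u) = -5/3 + 3*u² (l(u) = -5/3 + ((u² + u*u) + u*u) = -5/3 + ((u² + u²) + u²) = -5/3 + (2*u² + u²) = -5/3 + 3*u²)
d = -1466/3 (d = -13162 + (-5/3 + 3*65²) = -13162 + (-5/3 + 3*4225) = -13162 + (-5/3 + 12675) = -13162 + 38020/3 = -1466/3 ≈ -488.67)
(((-41*(-29) - 35) - 1*5177) - 21294)*(10571 + 4905) - d = (((-41*(-29) - 35) - 1*5177) - 21294)*(10571 + 4905) - 1*(-1466/3) = (((1189 - 35) - 5177) - 21294)*15476 + 1466/3 = ((1154 - 5177) - 21294)*15476 + 1466/3 = (-4023 - 21294)*15476 + 1466/3 = -25317*15476 + 1466/3 = -391805892 + 1466/3 = -1175416210/3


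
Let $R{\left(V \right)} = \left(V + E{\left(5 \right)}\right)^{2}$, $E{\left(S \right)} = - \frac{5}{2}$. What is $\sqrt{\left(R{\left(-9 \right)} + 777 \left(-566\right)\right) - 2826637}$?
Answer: $\frac{3 i \sqrt{1451683}}{2} \approx 1807.3 i$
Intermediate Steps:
$E{\left(S \right)} = - \frac{5}{2}$ ($E{\left(S \right)} = \left(-5\right) \frac{1}{2} = - \frac{5}{2}$)
$R{\left(V \right)} = \left(- \frac{5}{2} + V\right)^{2}$ ($R{\left(V \right)} = \left(V - \frac{5}{2}\right)^{2} = \left(- \frac{5}{2} + V\right)^{2}$)
$\sqrt{\left(R{\left(-9 \right)} + 777 \left(-566\right)\right) - 2826637} = \sqrt{\left(\frac{\left(-5 + 2 \left(-9\right)\right)^{2}}{4} + 777 \left(-566\right)\right) - 2826637} = \sqrt{\left(\frac{\left(-5 - 18\right)^{2}}{4} - 439782\right) - 2826637} = \sqrt{\left(\frac{\left(-23\right)^{2}}{4} - 439782\right) - 2826637} = \sqrt{\left(\frac{1}{4} \cdot 529 - 439782\right) - 2826637} = \sqrt{\left(\frac{529}{4} - 439782\right) - 2826637} = \sqrt{- \frac{1758599}{4} - 2826637} = \sqrt{- \frac{13065147}{4}} = \frac{3 i \sqrt{1451683}}{2}$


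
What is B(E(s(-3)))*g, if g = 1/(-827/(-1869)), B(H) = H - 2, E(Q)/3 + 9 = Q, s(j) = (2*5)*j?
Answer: -222411/827 ≈ -268.94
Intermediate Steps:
s(j) = 10*j
E(Q) = -27 + 3*Q
B(H) = -2 + H
g = 1869/827 (g = 1/(-827*(-1/1869)) = 1/(827/1869) = 1869/827 ≈ 2.2600)
B(E(s(-3)))*g = (-2 + (-27 + 3*(10*(-3))))*(1869/827) = (-2 + (-27 + 3*(-30)))*(1869/827) = (-2 + (-27 - 90))*(1869/827) = (-2 - 117)*(1869/827) = -119*1869/827 = -222411/827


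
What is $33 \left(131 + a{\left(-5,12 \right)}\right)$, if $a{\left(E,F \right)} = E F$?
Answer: $2343$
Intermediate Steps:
$33 \left(131 + a{\left(-5,12 \right)}\right) = 33 \left(131 - 60\right) = 33 \cdot 71 = 2343$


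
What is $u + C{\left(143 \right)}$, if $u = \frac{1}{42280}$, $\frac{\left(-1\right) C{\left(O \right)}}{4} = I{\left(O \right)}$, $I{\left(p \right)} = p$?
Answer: $- \frac{24184159}{42280} \approx -572.0$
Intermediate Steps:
$C{\left(O \right)} = - 4 O$
$u = \frac{1}{42280} \approx 2.3652 \cdot 10^{-5}$
$u + C{\left(143 \right)} = \frac{1}{42280} - 572 = - \frac{24184159}{42280}$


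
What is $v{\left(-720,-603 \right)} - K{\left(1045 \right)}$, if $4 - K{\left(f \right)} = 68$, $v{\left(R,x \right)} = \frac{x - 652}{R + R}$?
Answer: $\frac{18683}{288} \approx 64.872$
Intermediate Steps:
$v{\left(R,x \right)} = \frac{-652 + x}{2 R}$
$K{\left(f \right)} = -64$ ($K{\left(f \right)} = 4 - 68 = -64$)
$v{\left(-720,-603 \right)} - K{\left(1045 \right)} = \frac{-652 - 603}{2 \left(-720\right)} - -64 = \frac{1}{2} \left(- \frac{1}{720}\right) \left(-1255\right) + 64 = \frac{251}{288} + 64 = \frac{18683}{288}$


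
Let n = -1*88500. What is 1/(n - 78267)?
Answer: -1/166767 ≈ -5.9964e-6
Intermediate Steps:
n = -88500
1/(n - 78267) = 1/(-88500 - 78267) = 1/(-166767) = -1/166767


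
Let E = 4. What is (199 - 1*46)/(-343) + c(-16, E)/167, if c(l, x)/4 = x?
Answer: -20063/57281 ≈ -0.35026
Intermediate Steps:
c(l, x) = 4*x
(199 - 1*46)/(-343) + c(-16, E)/167 = (199 - 1*46)/(-343) + (4*4)/167 = (199 - 46)*(-1/343) + 16*(1/167) = 153*(-1/343) + 16/167 = -153/343 + 16/167 = -20063/57281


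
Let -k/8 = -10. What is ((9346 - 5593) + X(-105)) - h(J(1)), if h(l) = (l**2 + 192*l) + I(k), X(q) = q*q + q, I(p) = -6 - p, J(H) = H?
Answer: 14566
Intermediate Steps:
k = 80 (k = -8*(-10) = 80)
X(q) = q + q**2 (X(q) = q**2 + q = q + q**2)
h(l) = -86 + l**2 + 192*l (h(l) = (l**2 + 192*l) + (-6 - 1*80) = (l**2 + 192*l) + (-6 - 80) = (l**2 + 192*l) - 86 = -86 + l**2 + 192*l)
((9346 - 5593) + X(-105)) - h(J(1)) = ((9346 - 5593) - 105*(1 - 105)) - (-86 + 1**2 + 192*1) = (3753 - 105*(-104)) - (-86 + 1 + 192) = (3753 + 10920) - 1*107 = 14673 - 107 = 14566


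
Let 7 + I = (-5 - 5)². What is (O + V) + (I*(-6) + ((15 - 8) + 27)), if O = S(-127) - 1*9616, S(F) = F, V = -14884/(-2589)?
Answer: -26566379/2589 ≈ -10261.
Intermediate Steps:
V = 14884/2589 (V = -14884*(-1/2589) = 14884/2589 ≈ 5.7489)
I = 93 (I = -7 + (-5 - 5)² = -7 + (-10)² = -7 + 100 = 93)
O = -9743 (O = -127 - 1*9616 = -127 - 9616 = -9743)
(O + V) + (I*(-6) + ((15 - 8) + 27)) = (-9743 + 14884/2589) + (93*(-6) + ((15 - 8) + 27)) = -25209743/2589 + (-558 + (7 + 27)) = -25209743/2589 + (-558 + 34) = -25209743/2589 - 524 = -26566379/2589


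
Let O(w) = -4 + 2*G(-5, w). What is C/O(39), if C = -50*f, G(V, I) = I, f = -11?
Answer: 275/37 ≈ 7.4324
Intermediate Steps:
O(w) = -4 + 2*w
C = 550 (C = -50*(-11) = 550)
C/O(39) = 550/(-4 + 2*39) = 550/(-4 + 78) = 550/74 = 550*(1/74) = 275/37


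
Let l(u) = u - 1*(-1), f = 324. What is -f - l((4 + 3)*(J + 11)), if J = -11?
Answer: -325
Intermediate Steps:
l(u) = 1 + u (l(u) = u + 1 = 1 + u)
-f - l((4 + 3)*(J + 11)) = -1*324 - (1 + (4 + 3)*(-11 + 11)) = -324 - (1 + 7*0) = -324 - (1 + 0) = -324 - 1*1 = -324 - 1 = -325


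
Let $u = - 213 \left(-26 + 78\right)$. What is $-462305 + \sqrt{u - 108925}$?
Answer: $-462305 + 7 i \sqrt{2449} \approx -4.6231 \cdot 10^{5} + 346.41 i$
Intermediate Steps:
$u = -11076$ ($u = \left(-213\right) 52 = -11076$)
$-462305 + \sqrt{u - 108925} = -462305 + \sqrt{-11076 - 108925} = -462305 + \sqrt{-120001} = -462305 + 7 i \sqrt{2449}$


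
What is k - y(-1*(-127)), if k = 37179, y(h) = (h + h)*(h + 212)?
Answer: -48927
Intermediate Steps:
y(h) = 2*h*(212 + h) (y(h) = (2*h)*(212 + h) = 2*h*(212 + h))
k - y(-1*(-127)) = 37179 - 2*(-1*(-127))*(212 - 1*(-127)) = 37179 - 2*127*(212 + 127) = 37179 - 2*127*339 = 37179 - 1*86106 = 37179 - 86106 = -48927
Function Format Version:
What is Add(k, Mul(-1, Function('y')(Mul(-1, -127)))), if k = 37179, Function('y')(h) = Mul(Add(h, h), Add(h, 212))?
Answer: -48927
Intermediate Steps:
Function('y')(h) = Mul(2, h, Add(212, h)) (Function('y')(h) = Mul(Mul(2, h), Add(212, h)) = Mul(2, h, Add(212, h)))
Add(k, Mul(-1, Function('y')(Mul(-1, -127)))) = Add(37179, Mul(-1, Mul(2, Mul(-1, -127), Add(212, Mul(-1, -127))))) = Add(37179, Mul(-1, Mul(2, 127, Add(212, 127)))) = Add(37179, Mul(-1, Mul(2, 127, 339))) = Add(37179, Mul(-1, 86106)) = Add(37179, -86106) = -48927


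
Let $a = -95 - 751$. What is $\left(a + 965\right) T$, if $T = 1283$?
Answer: $152677$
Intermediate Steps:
$a = -846$ ($a = -95 - 751 = -846$)
$\left(a + 965\right) T = \left(-846 + 965\right) 1283 = 119 \cdot 1283 = 152677$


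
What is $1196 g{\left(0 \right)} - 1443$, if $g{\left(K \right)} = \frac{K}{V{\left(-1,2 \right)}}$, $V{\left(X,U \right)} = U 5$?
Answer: $-1443$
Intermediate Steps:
$V{\left(X,U \right)} = 5 U$
$g{\left(K \right)} = \frac{K}{10}$ ($g{\left(K \right)} = \frac{K}{5 \cdot 2} = \frac{K}{10}$)
$1196 g{\left(0 \right)} - 1443 = 1196 \cdot \frac{1}{10} \cdot 0 - 1443 = 1196 \cdot 0 - 1443 = 0 - 1443 = -1443$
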